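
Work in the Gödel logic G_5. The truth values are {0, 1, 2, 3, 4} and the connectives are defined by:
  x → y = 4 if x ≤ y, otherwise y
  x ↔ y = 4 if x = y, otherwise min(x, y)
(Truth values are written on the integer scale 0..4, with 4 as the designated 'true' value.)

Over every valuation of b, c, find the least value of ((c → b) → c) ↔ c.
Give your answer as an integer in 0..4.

Take b = 0, c = 1:
c → b = 1 → 0 = 0
(c → b) → c = 0 → 1 = 4
((c → b) → c) ↔ c = 4 ↔ 1 = 1
No assignment yields a value below 1, so this is the minimum.

1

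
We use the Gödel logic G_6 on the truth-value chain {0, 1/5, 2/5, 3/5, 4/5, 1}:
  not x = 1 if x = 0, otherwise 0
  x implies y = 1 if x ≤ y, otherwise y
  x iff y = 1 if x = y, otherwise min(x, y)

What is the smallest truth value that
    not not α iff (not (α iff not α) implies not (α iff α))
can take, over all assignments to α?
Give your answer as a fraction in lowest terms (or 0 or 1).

0

Take α = 1/5:
not α = not 1/5 = 0
not not α = not 0 = 1
not α = not 1/5 = 0
α iff not α = 1/5 iff 0 = 0
not (α iff not α) = not 0 = 1
α iff α = 1/5 iff 1/5 = 1
not (α iff α) = not 1 = 0
not (α iff not α) implies not (α iff α) = 1 implies 0 = 0
not not α iff (not (α iff not α) implies not (α iff α)) = 1 iff 0 = 0
No assignment yields a value below 0, so this is the minimum.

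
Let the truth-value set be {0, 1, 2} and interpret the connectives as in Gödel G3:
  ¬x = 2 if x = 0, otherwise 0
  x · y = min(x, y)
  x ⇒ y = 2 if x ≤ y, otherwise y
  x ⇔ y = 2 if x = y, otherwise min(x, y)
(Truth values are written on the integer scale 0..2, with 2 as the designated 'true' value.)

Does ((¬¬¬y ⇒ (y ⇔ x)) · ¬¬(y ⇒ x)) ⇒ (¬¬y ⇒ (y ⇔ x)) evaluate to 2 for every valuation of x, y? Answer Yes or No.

No

Counterexample: take x = 1, y = 2.
¬y = ¬2 = 0
¬¬y = ¬0 = 2
¬¬¬y = ¬2 = 0
y ⇔ x = 2 ⇔ 1 = 1
¬¬¬y ⇒ (y ⇔ x) = 0 ⇒ 1 = 2
y ⇒ x = 2 ⇒ 1 = 1
¬(y ⇒ x) = ¬1 = 0
¬¬(y ⇒ x) = ¬0 = 2
(¬¬¬y ⇒ (y ⇔ x)) · ¬¬(y ⇒ x) = 2 · 2 = 2
¬y = ¬2 = 0
¬¬y = ¬0 = 2
y ⇔ x = 2 ⇔ 1 = 1
¬¬y ⇒ (y ⇔ x) = 2 ⇒ 1 = 1
((¬¬¬y ⇒ (y ⇔ x)) · ¬¬(y ⇒ x)) ⇒ (¬¬y ⇒ (y ⇔ x)) = 2 ⇒ 1 = 1
This gives 1 ≠ 2.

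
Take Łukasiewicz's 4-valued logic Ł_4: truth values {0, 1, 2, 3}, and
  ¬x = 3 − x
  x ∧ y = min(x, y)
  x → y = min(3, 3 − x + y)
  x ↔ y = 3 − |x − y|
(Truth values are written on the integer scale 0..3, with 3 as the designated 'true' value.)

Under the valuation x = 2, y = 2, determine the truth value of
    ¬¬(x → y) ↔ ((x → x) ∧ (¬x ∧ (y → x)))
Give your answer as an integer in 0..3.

x → y = 2 → 2 = 3
¬(x → y) = ¬3 = 0
¬¬(x → y) = ¬0 = 3
x → x = 2 → 2 = 3
¬x = ¬2 = 1
y → x = 2 → 2 = 3
¬x ∧ (y → x) = 1 ∧ 3 = 1
(x → x) ∧ (¬x ∧ (y → x)) = 3 ∧ 1 = 1
¬¬(x → y) ↔ ((x → x) ∧ (¬x ∧ (y → x))) = 3 ↔ 1 = 1

1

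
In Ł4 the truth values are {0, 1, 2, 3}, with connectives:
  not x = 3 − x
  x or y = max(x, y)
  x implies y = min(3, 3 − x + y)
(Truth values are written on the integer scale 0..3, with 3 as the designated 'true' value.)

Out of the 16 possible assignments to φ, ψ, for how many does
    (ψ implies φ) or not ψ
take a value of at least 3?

φ = 0, ψ = 0 ↦ 3  ≥
φ = 0, ψ = 1 ↦ 2  <
φ = 0, ψ = 2 ↦ 1  <
φ = 0, ψ = 3 ↦ 0  <
φ = 1, ψ = 0 ↦ 3  ≥
φ = 1, ψ = 1 ↦ 3  ≥
φ = 1, ψ = 2 ↦ 2  <
φ = 1, ψ = 3 ↦ 1  <
φ = 2, ψ = 0 ↦ 3  ≥
φ = 2, ψ = 1 ↦ 3  ≥
φ = 2, ψ = 2 ↦ 3  ≥
φ = 2, ψ = 3 ↦ 2  <
φ = 3, ψ = 0 ↦ 3  ≥
φ = 3, ψ = 1 ↦ 3  ≥
φ = 3, ψ = 2 ↦ 3  ≥
φ = 3, ψ = 3 ↦ 3  ≥
So 10 of the 16 assignments meet the threshold.

10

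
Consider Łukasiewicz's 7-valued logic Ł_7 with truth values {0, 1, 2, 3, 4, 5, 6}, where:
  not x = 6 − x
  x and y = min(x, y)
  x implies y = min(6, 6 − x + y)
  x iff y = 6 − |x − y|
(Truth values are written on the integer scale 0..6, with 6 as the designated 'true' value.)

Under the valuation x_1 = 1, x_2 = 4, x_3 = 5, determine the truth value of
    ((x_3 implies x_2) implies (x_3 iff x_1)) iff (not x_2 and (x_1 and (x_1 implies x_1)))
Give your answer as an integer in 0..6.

4

x_3 implies x_2 = 5 implies 4 = 5
x_3 iff x_1 = 5 iff 1 = 2
(x_3 implies x_2) implies (x_3 iff x_1) = 5 implies 2 = 3
not x_2 = not 4 = 2
x_1 implies x_1 = 1 implies 1 = 6
x_1 and (x_1 implies x_1) = 1 and 6 = 1
not x_2 and (x_1 and (x_1 implies x_1)) = 2 and 1 = 1
((x_3 implies x_2) implies (x_3 iff x_1)) iff (not x_2 and (x_1 and (x_1 implies x_1))) = 3 iff 1 = 4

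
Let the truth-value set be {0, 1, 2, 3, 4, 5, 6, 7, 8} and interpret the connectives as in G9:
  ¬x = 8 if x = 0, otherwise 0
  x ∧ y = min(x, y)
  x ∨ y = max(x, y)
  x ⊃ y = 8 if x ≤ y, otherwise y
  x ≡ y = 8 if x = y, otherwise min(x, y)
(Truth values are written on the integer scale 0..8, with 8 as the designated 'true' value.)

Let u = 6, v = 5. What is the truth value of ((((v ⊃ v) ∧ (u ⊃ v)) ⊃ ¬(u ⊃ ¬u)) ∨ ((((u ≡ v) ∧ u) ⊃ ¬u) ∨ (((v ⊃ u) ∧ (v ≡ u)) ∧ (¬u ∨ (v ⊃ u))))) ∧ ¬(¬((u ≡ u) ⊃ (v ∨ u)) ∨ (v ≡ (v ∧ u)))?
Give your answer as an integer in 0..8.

v ⊃ v = 5 ⊃ 5 = 8
u ⊃ v = 6 ⊃ 5 = 5
(v ⊃ v) ∧ (u ⊃ v) = 8 ∧ 5 = 5
¬u = ¬6 = 0
u ⊃ ¬u = 6 ⊃ 0 = 0
¬(u ⊃ ¬u) = ¬0 = 8
((v ⊃ v) ∧ (u ⊃ v)) ⊃ ¬(u ⊃ ¬u) = 5 ⊃ 8 = 8
u ≡ v = 6 ≡ 5 = 5
(u ≡ v) ∧ u = 5 ∧ 6 = 5
¬u = ¬6 = 0
((u ≡ v) ∧ u) ⊃ ¬u = 5 ⊃ 0 = 0
v ⊃ u = 5 ⊃ 6 = 8
v ≡ u = 5 ≡ 6 = 5
(v ⊃ u) ∧ (v ≡ u) = 8 ∧ 5 = 5
¬u = ¬6 = 0
v ⊃ u = 5 ⊃ 6 = 8
¬u ∨ (v ⊃ u) = 0 ∨ 8 = 8
((v ⊃ u) ∧ (v ≡ u)) ∧ (¬u ∨ (v ⊃ u)) = 5 ∧ 8 = 5
(((u ≡ v) ∧ u) ⊃ ¬u) ∨ (((v ⊃ u) ∧ (v ≡ u)) ∧ (¬u ∨ (v ⊃ u))) = 0 ∨ 5 = 5
(((v ⊃ v) ∧ (u ⊃ v)) ⊃ ¬(u ⊃ ¬u)) ∨ ((((u ≡ v) ∧ u) ⊃ ¬u) ∨ (((v ⊃ u) ∧ (v ≡ u)) ∧ (¬u ∨ (v ⊃ u)))) = 8 ∨ 5 = 8
u ≡ u = 6 ≡ 6 = 8
v ∨ u = 5 ∨ 6 = 6
(u ≡ u) ⊃ (v ∨ u) = 8 ⊃ 6 = 6
¬((u ≡ u) ⊃ (v ∨ u)) = ¬6 = 0
v ∧ u = 5 ∧ 6 = 5
v ≡ (v ∧ u) = 5 ≡ 5 = 8
¬((u ≡ u) ⊃ (v ∨ u)) ∨ (v ≡ (v ∧ u)) = 0 ∨ 8 = 8
¬(¬((u ≡ u) ⊃ (v ∨ u)) ∨ (v ≡ (v ∧ u))) = ¬8 = 0
((((v ⊃ v) ∧ (u ⊃ v)) ⊃ ¬(u ⊃ ¬u)) ∨ ((((u ≡ v) ∧ u) ⊃ ¬u) ∨ (((v ⊃ u) ∧ (v ≡ u)) ∧ (¬u ∨ (v ⊃ u))))) ∧ ¬(¬((u ≡ u) ⊃ (v ∨ u)) ∨ (v ≡ (v ∧ u))) = 8 ∧ 0 = 0

0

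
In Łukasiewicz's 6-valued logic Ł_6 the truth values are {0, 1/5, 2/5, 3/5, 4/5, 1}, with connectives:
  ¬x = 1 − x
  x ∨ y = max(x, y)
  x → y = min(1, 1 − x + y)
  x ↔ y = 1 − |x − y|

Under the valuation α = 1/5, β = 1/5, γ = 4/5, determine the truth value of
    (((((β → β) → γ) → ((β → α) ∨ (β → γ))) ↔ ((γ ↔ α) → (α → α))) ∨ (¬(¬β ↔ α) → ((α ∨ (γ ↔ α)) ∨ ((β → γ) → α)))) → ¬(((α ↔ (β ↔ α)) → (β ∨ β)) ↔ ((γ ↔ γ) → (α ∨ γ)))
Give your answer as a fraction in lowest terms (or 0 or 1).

1/5

β → β = 1/5 → 1/5 = 1
(β → β) → γ = 1 → 4/5 = 4/5
β → α = 1/5 → 1/5 = 1
β → γ = 1/5 → 4/5 = 1
(β → α) ∨ (β → γ) = 1 ∨ 1 = 1
((β → β) → γ) → ((β → α) ∨ (β → γ)) = 4/5 → 1 = 1
γ ↔ α = 4/5 ↔ 1/5 = 2/5
α → α = 1/5 → 1/5 = 1
(γ ↔ α) → (α → α) = 2/5 → 1 = 1
(((β → β) → γ) → ((β → α) ∨ (β → γ))) ↔ ((γ ↔ α) → (α → α)) = 1 ↔ 1 = 1
¬β = ¬1/5 = 4/5
¬β ↔ α = 4/5 ↔ 1/5 = 2/5
¬(¬β ↔ α) = ¬2/5 = 3/5
γ ↔ α = 4/5 ↔ 1/5 = 2/5
α ∨ (γ ↔ α) = 1/5 ∨ 2/5 = 2/5
β → γ = 1/5 → 4/5 = 1
(β → γ) → α = 1 → 1/5 = 1/5
(α ∨ (γ ↔ α)) ∨ ((β → γ) → α) = 2/5 ∨ 1/5 = 2/5
¬(¬β ↔ α) → ((α ∨ (γ ↔ α)) ∨ ((β → γ) → α)) = 3/5 → 2/5 = 4/5
((((β → β) → γ) → ((β → α) ∨ (β → γ))) ↔ ((γ ↔ α) → (α → α))) ∨ (¬(¬β ↔ α) → ((α ∨ (γ ↔ α)) ∨ ((β → γ) → α))) = 1 ∨ 4/5 = 1
β ↔ α = 1/5 ↔ 1/5 = 1
α ↔ (β ↔ α) = 1/5 ↔ 1 = 1/5
β ∨ β = 1/5 ∨ 1/5 = 1/5
(α ↔ (β ↔ α)) → (β ∨ β) = 1/5 → 1/5 = 1
γ ↔ γ = 4/5 ↔ 4/5 = 1
α ∨ γ = 1/5 ∨ 4/5 = 4/5
(γ ↔ γ) → (α ∨ γ) = 1 → 4/5 = 4/5
((α ↔ (β ↔ α)) → (β ∨ β)) ↔ ((γ ↔ γ) → (α ∨ γ)) = 1 ↔ 4/5 = 4/5
¬(((α ↔ (β ↔ α)) → (β ∨ β)) ↔ ((γ ↔ γ) → (α ∨ γ))) = ¬4/5 = 1/5
(((((β → β) → γ) → ((β → α) ∨ (β → γ))) ↔ ((γ ↔ α) → (α → α))) ∨ (¬(¬β ↔ α) → ((α ∨ (γ ↔ α)) ∨ ((β → γ) → α)))) → ¬(((α ↔ (β ↔ α)) → (β ∨ β)) ↔ ((γ ↔ γ) → (α ∨ γ))) = 1 → 1/5 = 1/5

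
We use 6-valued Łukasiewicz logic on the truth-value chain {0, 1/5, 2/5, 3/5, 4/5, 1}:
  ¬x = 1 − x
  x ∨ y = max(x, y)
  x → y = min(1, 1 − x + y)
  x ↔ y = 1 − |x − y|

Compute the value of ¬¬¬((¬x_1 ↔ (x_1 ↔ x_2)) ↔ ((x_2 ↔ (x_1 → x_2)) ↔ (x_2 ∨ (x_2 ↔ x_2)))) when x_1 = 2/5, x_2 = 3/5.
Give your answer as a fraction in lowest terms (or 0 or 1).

¬x_1 = ¬2/5 = 3/5
x_1 ↔ x_2 = 2/5 ↔ 3/5 = 4/5
¬x_1 ↔ (x_1 ↔ x_2) = 3/5 ↔ 4/5 = 4/5
x_1 → x_2 = 2/5 → 3/5 = 1
x_2 ↔ (x_1 → x_2) = 3/5 ↔ 1 = 3/5
x_2 ↔ x_2 = 3/5 ↔ 3/5 = 1
x_2 ∨ (x_2 ↔ x_2) = 3/5 ∨ 1 = 1
(x_2 ↔ (x_1 → x_2)) ↔ (x_2 ∨ (x_2 ↔ x_2)) = 3/5 ↔ 1 = 3/5
(¬x_1 ↔ (x_1 ↔ x_2)) ↔ ((x_2 ↔ (x_1 → x_2)) ↔ (x_2 ∨ (x_2 ↔ x_2))) = 4/5 ↔ 3/5 = 4/5
¬((¬x_1 ↔ (x_1 ↔ x_2)) ↔ ((x_2 ↔ (x_1 → x_2)) ↔ (x_2 ∨ (x_2 ↔ x_2)))) = ¬4/5 = 1/5
¬¬((¬x_1 ↔ (x_1 ↔ x_2)) ↔ ((x_2 ↔ (x_1 → x_2)) ↔ (x_2 ∨ (x_2 ↔ x_2)))) = ¬1/5 = 4/5
¬¬¬((¬x_1 ↔ (x_1 ↔ x_2)) ↔ ((x_2 ↔ (x_1 → x_2)) ↔ (x_2 ∨ (x_2 ↔ x_2)))) = ¬4/5 = 1/5

1/5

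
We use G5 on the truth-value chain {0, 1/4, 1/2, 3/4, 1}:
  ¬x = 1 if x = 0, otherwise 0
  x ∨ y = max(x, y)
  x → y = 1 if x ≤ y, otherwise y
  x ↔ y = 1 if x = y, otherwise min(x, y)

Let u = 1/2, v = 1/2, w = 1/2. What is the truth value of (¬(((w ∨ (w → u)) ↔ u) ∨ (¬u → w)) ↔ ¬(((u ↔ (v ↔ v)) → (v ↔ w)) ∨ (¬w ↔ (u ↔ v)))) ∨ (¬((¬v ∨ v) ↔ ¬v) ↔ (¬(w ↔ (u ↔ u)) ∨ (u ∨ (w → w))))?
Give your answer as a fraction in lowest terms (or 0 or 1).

1

w → u = 1/2 → 1/2 = 1
w ∨ (w → u) = 1/2 ∨ 1 = 1
(w ∨ (w → u)) ↔ u = 1 ↔ 1/2 = 1/2
¬u = ¬1/2 = 0
¬u → w = 0 → 1/2 = 1
((w ∨ (w → u)) ↔ u) ∨ (¬u → w) = 1/2 ∨ 1 = 1
¬(((w ∨ (w → u)) ↔ u) ∨ (¬u → w)) = ¬1 = 0
v ↔ v = 1/2 ↔ 1/2 = 1
u ↔ (v ↔ v) = 1/2 ↔ 1 = 1/2
v ↔ w = 1/2 ↔ 1/2 = 1
(u ↔ (v ↔ v)) → (v ↔ w) = 1/2 → 1 = 1
¬w = ¬1/2 = 0
u ↔ v = 1/2 ↔ 1/2 = 1
¬w ↔ (u ↔ v) = 0 ↔ 1 = 0
((u ↔ (v ↔ v)) → (v ↔ w)) ∨ (¬w ↔ (u ↔ v)) = 1 ∨ 0 = 1
¬(((u ↔ (v ↔ v)) → (v ↔ w)) ∨ (¬w ↔ (u ↔ v))) = ¬1 = 0
¬(((w ∨ (w → u)) ↔ u) ∨ (¬u → w)) ↔ ¬(((u ↔ (v ↔ v)) → (v ↔ w)) ∨ (¬w ↔ (u ↔ v))) = 0 ↔ 0 = 1
¬v = ¬1/2 = 0
¬v ∨ v = 0 ∨ 1/2 = 1/2
¬v = ¬1/2 = 0
(¬v ∨ v) ↔ ¬v = 1/2 ↔ 0 = 0
¬((¬v ∨ v) ↔ ¬v) = ¬0 = 1
u ↔ u = 1/2 ↔ 1/2 = 1
w ↔ (u ↔ u) = 1/2 ↔ 1 = 1/2
¬(w ↔ (u ↔ u)) = ¬1/2 = 0
w → w = 1/2 → 1/2 = 1
u ∨ (w → w) = 1/2 ∨ 1 = 1
¬(w ↔ (u ↔ u)) ∨ (u ∨ (w → w)) = 0 ∨ 1 = 1
¬((¬v ∨ v) ↔ ¬v) ↔ (¬(w ↔ (u ↔ u)) ∨ (u ∨ (w → w))) = 1 ↔ 1 = 1
(¬(((w ∨ (w → u)) ↔ u) ∨ (¬u → w)) ↔ ¬(((u ↔ (v ↔ v)) → (v ↔ w)) ∨ (¬w ↔ (u ↔ v)))) ∨ (¬((¬v ∨ v) ↔ ¬v) ↔ (¬(w ↔ (u ↔ u)) ∨ (u ∨ (w → w)))) = 1 ∨ 1 = 1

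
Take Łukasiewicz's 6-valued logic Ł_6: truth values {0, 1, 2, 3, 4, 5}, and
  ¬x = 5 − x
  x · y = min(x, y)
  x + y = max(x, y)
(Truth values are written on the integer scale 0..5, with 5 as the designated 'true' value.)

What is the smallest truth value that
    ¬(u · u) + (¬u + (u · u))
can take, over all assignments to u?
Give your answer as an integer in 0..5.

Take u = 2:
u · u = 2 · 2 = 2
¬(u · u) = ¬2 = 3
¬u = ¬2 = 3
u · u = 2 · 2 = 2
¬u + (u · u) = 3 + 2 = 3
¬(u · u) + (¬u + (u · u)) = 3 + 3 = 3
No assignment yields a value below 3, so this is the minimum.

3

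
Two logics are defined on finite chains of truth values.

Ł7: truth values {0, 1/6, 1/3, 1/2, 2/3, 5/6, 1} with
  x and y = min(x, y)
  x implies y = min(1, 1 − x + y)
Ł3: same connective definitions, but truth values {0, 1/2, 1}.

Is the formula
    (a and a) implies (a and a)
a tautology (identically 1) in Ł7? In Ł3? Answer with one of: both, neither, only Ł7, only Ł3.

In Ł7: every assignment gives 1 — tautology.
In Ł3: every assignment gives 1 — tautology.

both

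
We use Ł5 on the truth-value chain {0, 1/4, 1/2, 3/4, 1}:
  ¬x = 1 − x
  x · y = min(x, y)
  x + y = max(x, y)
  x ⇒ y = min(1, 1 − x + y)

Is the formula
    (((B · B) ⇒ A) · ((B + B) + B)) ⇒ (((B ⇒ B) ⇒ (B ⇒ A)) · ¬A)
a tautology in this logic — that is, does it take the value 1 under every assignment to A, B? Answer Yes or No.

Counterexample: take A = 1/2, B = 3/4.
B · B = 3/4 · 3/4 = 3/4
(B · B) ⇒ A = 3/4 ⇒ 1/2 = 3/4
B + B = 3/4 + 3/4 = 3/4
(B + B) + B = 3/4 + 3/4 = 3/4
((B · B) ⇒ A) · ((B + B) + B) = 3/4 · 3/4 = 3/4
B ⇒ B = 3/4 ⇒ 3/4 = 1
B ⇒ A = 3/4 ⇒ 1/2 = 3/4
(B ⇒ B) ⇒ (B ⇒ A) = 1 ⇒ 3/4 = 3/4
¬A = ¬1/2 = 1/2
((B ⇒ B) ⇒ (B ⇒ A)) · ¬A = 3/4 · 1/2 = 1/2
(((B · B) ⇒ A) · ((B + B) + B)) ⇒ (((B ⇒ B) ⇒ (B ⇒ A)) · ¬A) = 3/4 ⇒ 1/2 = 3/4
This gives 3/4 ≠ 1.

No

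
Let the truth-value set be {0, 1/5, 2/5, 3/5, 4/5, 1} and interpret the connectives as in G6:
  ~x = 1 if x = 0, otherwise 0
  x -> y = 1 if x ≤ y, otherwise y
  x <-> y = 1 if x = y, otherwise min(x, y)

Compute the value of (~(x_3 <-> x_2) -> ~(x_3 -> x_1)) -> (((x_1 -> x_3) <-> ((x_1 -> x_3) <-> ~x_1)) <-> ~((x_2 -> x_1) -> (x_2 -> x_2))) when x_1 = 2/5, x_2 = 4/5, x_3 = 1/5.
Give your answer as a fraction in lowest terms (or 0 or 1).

1

x_3 <-> x_2 = 1/5 <-> 4/5 = 1/5
~(x_3 <-> x_2) = ~1/5 = 0
x_3 -> x_1 = 1/5 -> 2/5 = 1
~(x_3 -> x_1) = ~1 = 0
~(x_3 <-> x_2) -> ~(x_3 -> x_1) = 0 -> 0 = 1
x_1 -> x_3 = 2/5 -> 1/5 = 1/5
x_1 -> x_3 = 2/5 -> 1/5 = 1/5
~x_1 = ~2/5 = 0
(x_1 -> x_3) <-> ~x_1 = 1/5 <-> 0 = 0
(x_1 -> x_3) <-> ((x_1 -> x_3) <-> ~x_1) = 1/5 <-> 0 = 0
x_2 -> x_1 = 4/5 -> 2/5 = 2/5
x_2 -> x_2 = 4/5 -> 4/5 = 1
(x_2 -> x_1) -> (x_2 -> x_2) = 2/5 -> 1 = 1
~((x_2 -> x_1) -> (x_2 -> x_2)) = ~1 = 0
((x_1 -> x_3) <-> ((x_1 -> x_3) <-> ~x_1)) <-> ~((x_2 -> x_1) -> (x_2 -> x_2)) = 0 <-> 0 = 1
(~(x_3 <-> x_2) -> ~(x_3 -> x_1)) -> (((x_1 -> x_3) <-> ((x_1 -> x_3) <-> ~x_1)) <-> ~((x_2 -> x_1) -> (x_2 -> x_2))) = 1 -> 1 = 1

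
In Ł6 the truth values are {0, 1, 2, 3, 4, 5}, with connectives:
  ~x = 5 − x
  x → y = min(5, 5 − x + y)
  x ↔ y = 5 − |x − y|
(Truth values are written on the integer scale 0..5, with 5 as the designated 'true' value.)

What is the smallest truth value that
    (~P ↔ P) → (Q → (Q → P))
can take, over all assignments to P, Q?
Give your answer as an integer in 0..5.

3

Take P = 2, Q = 5:
~P = ~2 = 3
~P ↔ P = 3 ↔ 2 = 4
Q → P = 5 → 2 = 2
Q → (Q → P) = 5 → 2 = 2
(~P ↔ P) → (Q → (Q → P)) = 4 → 2 = 3
No assignment yields a value below 3, so this is the minimum.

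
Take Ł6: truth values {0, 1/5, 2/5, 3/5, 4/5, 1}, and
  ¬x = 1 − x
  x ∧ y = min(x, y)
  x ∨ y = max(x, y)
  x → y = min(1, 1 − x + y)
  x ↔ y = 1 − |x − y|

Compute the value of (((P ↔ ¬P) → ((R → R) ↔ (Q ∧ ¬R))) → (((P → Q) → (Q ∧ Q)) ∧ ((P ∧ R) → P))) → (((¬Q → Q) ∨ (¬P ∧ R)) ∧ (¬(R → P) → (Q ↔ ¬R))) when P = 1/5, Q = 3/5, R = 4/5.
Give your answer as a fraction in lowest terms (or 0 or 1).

1

¬P = ¬1/5 = 4/5
P ↔ ¬P = 1/5 ↔ 4/5 = 2/5
R → R = 4/5 → 4/5 = 1
¬R = ¬4/5 = 1/5
Q ∧ ¬R = 3/5 ∧ 1/5 = 1/5
(R → R) ↔ (Q ∧ ¬R) = 1 ↔ 1/5 = 1/5
(P ↔ ¬P) → ((R → R) ↔ (Q ∧ ¬R)) = 2/5 → 1/5 = 4/5
P → Q = 1/5 → 3/5 = 1
Q ∧ Q = 3/5 ∧ 3/5 = 3/5
(P → Q) → (Q ∧ Q) = 1 → 3/5 = 3/5
P ∧ R = 1/5 ∧ 4/5 = 1/5
(P ∧ R) → P = 1/5 → 1/5 = 1
((P → Q) → (Q ∧ Q)) ∧ ((P ∧ R) → P) = 3/5 ∧ 1 = 3/5
((P ↔ ¬P) → ((R → R) ↔ (Q ∧ ¬R))) → (((P → Q) → (Q ∧ Q)) ∧ ((P ∧ R) → P)) = 4/5 → 3/5 = 4/5
¬Q = ¬3/5 = 2/5
¬Q → Q = 2/5 → 3/5 = 1
¬P = ¬1/5 = 4/5
¬P ∧ R = 4/5 ∧ 4/5 = 4/5
(¬Q → Q) ∨ (¬P ∧ R) = 1 ∨ 4/5 = 1
R → P = 4/5 → 1/5 = 2/5
¬(R → P) = ¬2/5 = 3/5
¬R = ¬4/5 = 1/5
Q ↔ ¬R = 3/5 ↔ 1/5 = 3/5
¬(R → P) → (Q ↔ ¬R) = 3/5 → 3/5 = 1
((¬Q → Q) ∨ (¬P ∧ R)) ∧ (¬(R → P) → (Q ↔ ¬R)) = 1 ∧ 1 = 1
(((P ↔ ¬P) → ((R → R) ↔ (Q ∧ ¬R))) → (((P → Q) → (Q ∧ Q)) ∧ ((P ∧ R) → P))) → (((¬Q → Q) ∨ (¬P ∧ R)) ∧ (¬(R → P) → (Q ↔ ¬R))) = 4/5 → 1 = 1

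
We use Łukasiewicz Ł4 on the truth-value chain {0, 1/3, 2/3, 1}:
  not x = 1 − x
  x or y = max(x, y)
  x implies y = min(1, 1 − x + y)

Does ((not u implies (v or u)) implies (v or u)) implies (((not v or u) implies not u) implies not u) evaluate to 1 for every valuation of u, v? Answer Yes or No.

Counterexample: take u = 1/3, v = 1.
not u = not 1/3 = 2/3
v or u = 1 or 1/3 = 1
not u implies (v or u) = 2/3 implies 1 = 1
v or u = 1 or 1/3 = 1
(not u implies (v or u)) implies (v or u) = 1 implies 1 = 1
not v = not 1 = 0
not v or u = 0 or 1/3 = 1/3
not u = not 1/3 = 2/3
(not v or u) implies not u = 1/3 implies 2/3 = 1
not u = not 1/3 = 2/3
((not v or u) implies not u) implies not u = 1 implies 2/3 = 2/3
((not u implies (v or u)) implies (v or u)) implies (((not v or u) implies not u) implies not u) = 1 implies 2/3 = 2/3
This gives 2/3 ≠ 1.

No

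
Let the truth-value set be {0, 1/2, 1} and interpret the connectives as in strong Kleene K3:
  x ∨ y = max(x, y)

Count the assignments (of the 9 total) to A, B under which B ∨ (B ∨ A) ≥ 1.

5

A = 0, B = 0 ↦ 0  <
A = 0, B = 1/2 ↦ 1/2  <
A = 0, B = 1 ↦ 1  ≥
A = 1/2, B = 0 ↦ 1/2  <
A = 1/2, B = 1/2 ↦ 1/2  <
A = 1/2, B = 1 ↦ 1  ≥
A = 1, B = 0 ↦ 1  ≥
A = 1, B = 1/2 ↦ 1  ≥
A = 1, B = 1 ↦ 1  ≥
So 5 of the 9 assignments meet the threshold.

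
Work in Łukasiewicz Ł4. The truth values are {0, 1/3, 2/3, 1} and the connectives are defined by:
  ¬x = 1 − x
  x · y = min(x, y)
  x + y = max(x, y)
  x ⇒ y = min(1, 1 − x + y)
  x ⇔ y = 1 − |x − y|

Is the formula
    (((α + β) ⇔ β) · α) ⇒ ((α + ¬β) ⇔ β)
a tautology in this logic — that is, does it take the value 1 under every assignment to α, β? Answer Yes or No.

No

Counterexample: take α = 1/3, β = 0.
α + β = 1/3 + 0 = 1/3
(α + β) ⇔ β = 1/3 ⇔ 0 = 2/3
((α + β) ⇔ β) · α = 2/3 · 1/3 = 1/3
¬β = ¬0 = 1
α + ¬β = 1/3 + 1 = 1
(α + ¬β) ⇔ β = 1 ⇔ 0 = 0
(((α + β) ⇔ β) · α) ⇒ ((α + ¬β) ⇔ β) = 1/3 ⇒ 0 = 2/3
This gives 2/3 ≠ 1.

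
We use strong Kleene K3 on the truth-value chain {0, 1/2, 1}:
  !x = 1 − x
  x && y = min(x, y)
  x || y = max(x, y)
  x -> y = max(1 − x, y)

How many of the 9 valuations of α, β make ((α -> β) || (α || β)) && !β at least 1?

α = 0, β = 0 ↦ 1  ≥
α = 0, β = 1/2 ↦ 1/2  <
α = 0, β = 1 ↦ 0  <
α = 1/2, β = 0 ↦ 1/2  <
α = 1/2, β = 1/2 ↦ 1/2  <
α = 1/2, β = 1 ↦ 0  <
α = 1, β = 0 ↦ 1  ≥
α = 1, β = 1/2 ↦ 1/2  <
α = 1, β = 1 ↦ 0  <
So 2 of the 9 assignments meet the threshold.

2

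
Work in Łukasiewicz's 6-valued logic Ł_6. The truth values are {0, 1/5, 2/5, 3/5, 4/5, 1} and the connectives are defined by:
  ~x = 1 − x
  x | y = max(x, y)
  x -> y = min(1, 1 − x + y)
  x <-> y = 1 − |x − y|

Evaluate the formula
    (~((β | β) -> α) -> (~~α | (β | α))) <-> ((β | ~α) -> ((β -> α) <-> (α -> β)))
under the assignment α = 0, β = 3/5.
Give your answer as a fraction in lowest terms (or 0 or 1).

2/5

β | β = 3/5 | 3/5 = 3/5
(β | β) -> α = 3/5 -> 0 = 2/5
~((β | β) -> α) = ~2/5 = 3/5
~α = ~0 = 1
~~α = ~1 = 0
β | α = 3/5 | 0 = 3/5
~~α | (β | α) = 0 | 3/5 = 3/5
~((β | β) -> α) -> (~~α | (β | α)) = 3/5 -> 3/5 = 1
~α = ~0 = 1
β | ~α = 3/5 | 1 = 1
β -> α = 3/5 -> 0 = 2/5
α -> β = 0 -> 3/5 = 1
(β -> α) <-> (α -> β) = 2/5 <-> 1 = 2/5
(β | ~α) -> ((β -> α) <-> (α -> β)) = 1 -> 2/5 = 2/5
(~((β | β) -> α) -> (~~α | (β | α))) <-> ((β | ~α) -> ((β -> α) <-> (α -> β))) = 1 <-> 2/5 = 2/5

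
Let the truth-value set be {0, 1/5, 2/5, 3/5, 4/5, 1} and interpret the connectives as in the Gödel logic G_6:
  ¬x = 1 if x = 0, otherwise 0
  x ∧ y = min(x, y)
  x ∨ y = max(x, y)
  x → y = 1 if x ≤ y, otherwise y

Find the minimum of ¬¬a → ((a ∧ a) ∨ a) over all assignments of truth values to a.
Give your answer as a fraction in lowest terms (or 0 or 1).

1/5

Take a = 1/5:
¬a = ¬1/5 = 0
¬¬a = ¬0 = 1
a ∧ a = 1/5 ∧ 1/5 = 1/5
(a ∧ a) ∨ a = 1/5 ∨ 1/5 = 1/5
¬¬a → ((a ∧ a) ∨ a) = 1 → 1/5 = 1/5
No assignment yields a value below 1/5, so this is the minimum.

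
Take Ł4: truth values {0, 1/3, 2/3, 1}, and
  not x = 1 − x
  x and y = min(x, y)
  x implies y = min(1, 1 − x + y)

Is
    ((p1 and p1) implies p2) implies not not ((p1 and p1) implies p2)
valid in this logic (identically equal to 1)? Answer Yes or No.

p1 = 0, p2 = 0 ↦ 1
p1 = 0, p2 = 1/3 ↦ 1
p1 = 0, p2 = 2/3 ↦ 1
p1 = 0, p2 = 1 ↦ 1
p1 = 1/3, p2 = 0 ↦ 1
p1 = 1/3, p2 = 1/3 ↦ 1
p1 = 1/3, p2 = 2/3 ↦ 1
p1 = 1/3, p2 = 1 ↦ 1
p1 = 2/3, p2 = 0 ↦ 1
p1 = 2/3, p2 = 1/3 ↦ 1
p1 = 2/3, p2 = 2/3 ↦ 1
p1 = 2/3, p2 = 1 ↦ 1
p1 = 1, p2 = 0 ↦ 1
p1 = 1, p2 = 1/3 ↦ 1
p1 = 1, p2 = 2/3 ↦ 1
p1 = 1, p2 = 1 ↦ 1
Every assignment gives a value ≥ 1.

Yes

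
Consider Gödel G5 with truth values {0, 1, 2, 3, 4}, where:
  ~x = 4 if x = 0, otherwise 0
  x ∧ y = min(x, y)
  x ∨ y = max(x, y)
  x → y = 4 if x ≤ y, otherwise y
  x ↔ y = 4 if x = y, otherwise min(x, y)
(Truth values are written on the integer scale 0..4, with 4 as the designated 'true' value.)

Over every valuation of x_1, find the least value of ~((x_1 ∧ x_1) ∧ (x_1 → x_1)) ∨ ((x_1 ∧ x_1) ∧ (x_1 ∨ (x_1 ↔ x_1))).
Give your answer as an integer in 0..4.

1

Take x_1 = 1:
x_1 ∧ x_1 = 1 ∧ 1 = 1
x_1 → x_1 = 1 → 1 = 4
(x_1 ∧ x_1) ∧ (x_1 → x_1) = 1 ∧ 4 = 1
~((x_1 ∧ x_1) ∧ (x_1 → x_1)) = ~1 = 0
x_1 ∧ x_1 = 1 ∧ 1 = 1
x_1 ↔ x_1 = 1 ↔ 1 = 4
x_1 ∨ (x_1 ↔ x_1) = 1 ∨ 4 = 4
(x_1 ∧ x_1) ∧ (x_1 ∨ (x_1 ↔ x_1)) = 1 ∧ 4 = 1
~((x_1 ∧ x_1) ∧ (x_1 → x_1)) ∨ ((x_1 ∧ x_1) ∧ (x_1 ∨ (x_1 ↔ x_1))) = 0 ∨ 1 = 1
No assignment yields a value below 1, so this is the minimum.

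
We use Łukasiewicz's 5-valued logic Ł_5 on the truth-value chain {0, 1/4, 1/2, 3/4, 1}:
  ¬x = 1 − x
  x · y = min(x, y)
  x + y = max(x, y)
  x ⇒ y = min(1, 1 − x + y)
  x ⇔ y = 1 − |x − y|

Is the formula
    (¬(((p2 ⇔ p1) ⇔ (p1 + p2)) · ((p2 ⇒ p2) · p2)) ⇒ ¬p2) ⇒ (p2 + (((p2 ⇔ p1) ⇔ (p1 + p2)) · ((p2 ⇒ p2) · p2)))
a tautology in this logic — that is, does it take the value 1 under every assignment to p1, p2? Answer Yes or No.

No

Counterexample: take p1 = 0, p2 = 0.
p2 ⇔ p1 = 0 ⇔ 0 = 1
p1 + p2 = 0 + 0 = 0
(p2 ⇔ p1) ⇔ (p1 + p2) = 1 ⇔ 0 = 0
p2 ⇒ p2 = 0 ⇒ 0 = 1
(p2 ⇒ p2) · p2 = 1 · 0 = 0
((p2 ⇔ p1) ⇔ (p1 + p2)) · ((p2 ⇒ p2) · p2) = 0 · 0 = 0
¬(((p2 ⇔ p1) ⇔ (p1 + p2)) · ((p2 ⇒ p2) · p2)) = ¬0 = 1
¬p2 = ¬0 = 1
¬(((p2 ⇔ p1) ⇔ (p1 + p2)) · ((p2 ⇒ p2) · p2)) ⇒ ¬p2 = 1 ⇒ 1 = 1
p2 ⇔ p1 = 0 ⇔ 0 = 1
p1 + p2 = 0 + 0 = 0
(p2 ⇔ p1) ⇔ (p1 + p2) = 1 ⇔ 0 = 0
p2 ⇒ p2 = 0 ⇒ 0 = 1
(p2 ⇒ p2) · p2 = 1 · 0 = 0
((p2 ⇔ p1) ⇔ (p1 + p2)) · ((p2 ⇒ p2) · p2) = 0 · 0 = 0
p2 + (((p2 ⇔ p1) ⇔ (p1 + p2)) · ((p2 ⇒ p2) · p2)) = 0 + 0 = 0
(¬(((p2 ⇔ p1) ⇔ (p1 + p2)) · ((p2 ⇒ p2) · p2)) ⇒ ¬p2) ⇒ (p2 + (((p2 ⇔ p1) ⇔ (p1 + p2)) · ((p2 ⇒ p2) · p2))) = 1 ⇒ 0 = 0
This gives 0 ≠ 1.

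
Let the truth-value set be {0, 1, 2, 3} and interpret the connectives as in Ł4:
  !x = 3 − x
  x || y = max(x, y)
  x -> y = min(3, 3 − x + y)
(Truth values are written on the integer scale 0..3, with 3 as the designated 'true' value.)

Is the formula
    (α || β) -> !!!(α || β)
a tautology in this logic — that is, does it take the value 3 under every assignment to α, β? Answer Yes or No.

No

Counterexample: take α = 0, β = 2.
α || β = 0 || 2 = 2
α || β = 0 || 2 = 2
!(α || β) = !2 = 1
!!(α || β) = !1 = 2
!!!(α || β) = !2 = 1
(α || β) -> !!!(α || β) = 2 -> 1 = 2
This gives 2 ≠ 3.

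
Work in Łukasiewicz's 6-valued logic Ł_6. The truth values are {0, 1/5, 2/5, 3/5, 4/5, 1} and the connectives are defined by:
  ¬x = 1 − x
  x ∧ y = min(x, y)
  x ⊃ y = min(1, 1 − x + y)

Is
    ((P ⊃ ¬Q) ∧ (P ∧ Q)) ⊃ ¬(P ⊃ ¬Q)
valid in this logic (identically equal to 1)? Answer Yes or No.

No

Counterexample: take P = 1/5, Q = 1/5.
¬Q = ¬1/5 = 4/5
P ⊃ ¬Q = 1/5 ⊃ 4/5 = 1
P ∧ Q = 1/5 ∧ 1/5 = 1/5
(P ⊃ ¬Q) ∧ (P ∧ Q) = 1 ∧ 1/5 = 1/5
¬Q = ¬1/5 = 4/5
P ⊃ ¬Q = 1/5 ⊃ 4/5 = 1
¬(P ⊃ ¬Q) = ¬1 = 0
((P ⊃ ¬Q) ∧ (P ∧ Q)) ⊃ ¬(P ⊃ ¬Q) = 1/5 ⊃ 0 = 4/5
This gives 4/5 ≠ 1.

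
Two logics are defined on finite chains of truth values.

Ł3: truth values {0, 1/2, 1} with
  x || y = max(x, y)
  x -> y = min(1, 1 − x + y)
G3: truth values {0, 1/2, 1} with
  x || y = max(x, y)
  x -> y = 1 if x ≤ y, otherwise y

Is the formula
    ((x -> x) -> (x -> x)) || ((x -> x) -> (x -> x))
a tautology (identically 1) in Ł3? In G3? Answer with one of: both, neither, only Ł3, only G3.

In Ł3: every assignment gives 1 — tautology.
In G3: every assignment gives 1 — tautology.

both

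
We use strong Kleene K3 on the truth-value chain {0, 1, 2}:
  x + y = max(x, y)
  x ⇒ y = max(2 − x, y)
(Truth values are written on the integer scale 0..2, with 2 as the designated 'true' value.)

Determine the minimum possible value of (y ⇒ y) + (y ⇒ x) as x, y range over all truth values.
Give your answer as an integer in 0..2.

Take x = 0, y = 1:
y ⇒ y = 1 ⇒ 1 = 1
y ⇒ x = 1 ⇒ 0 = 1
(y ⇒ y) + (y ⇒ x) = 1 + 1 = 1
No assignment yields a value below 1, so this is the minimum.

1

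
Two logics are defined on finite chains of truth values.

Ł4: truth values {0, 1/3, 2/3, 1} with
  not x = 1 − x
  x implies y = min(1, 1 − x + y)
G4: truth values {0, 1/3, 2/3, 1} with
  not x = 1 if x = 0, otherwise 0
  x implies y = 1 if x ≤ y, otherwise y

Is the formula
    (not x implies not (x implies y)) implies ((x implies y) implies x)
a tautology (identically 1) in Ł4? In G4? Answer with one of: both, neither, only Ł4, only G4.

only Ł4

In Ł4: every assignment gives 1 — tautology.
In G4: at x = 1/3, y = 1/3 the value is 1/3 — not a tautology.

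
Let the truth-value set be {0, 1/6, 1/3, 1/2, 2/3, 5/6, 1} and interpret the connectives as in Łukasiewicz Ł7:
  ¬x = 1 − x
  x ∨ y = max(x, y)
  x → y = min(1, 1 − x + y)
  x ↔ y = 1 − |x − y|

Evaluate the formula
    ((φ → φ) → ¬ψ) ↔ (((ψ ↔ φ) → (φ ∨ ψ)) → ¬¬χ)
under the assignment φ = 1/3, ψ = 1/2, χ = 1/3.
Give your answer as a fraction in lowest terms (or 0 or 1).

5/6

φ → φ = 1/3 → 1/3 = 1
¬ψ = ¬1/2 = 1/2
(φ → φ) → ¬ψ = 1 → 1/2 = 1/2
ψ ↔ φ = 1/2 ↔ 1/3 = 5/6
φ ∨ ψ = 1/3 ∨ 1/2 = 1/2
(ψ ↔ φ) → (φ ∨ ψ) = 5/6 → 1/2 = 2/3
¬χ = ¬1/3 = 2/3
¬¬χ = ¬2/3 = 1/3
((ψ ↔ φ) → (φ ∨ ψ)) → ¬¬χ = 2/3 → 1/3 = 2/3
((φ → φ) → ¬ψ) ↔ (((ψ ↔ φ) → (φ ∨ ψ)) → ¬¬χ) = 1/2 ↔ 2/3 = 5/6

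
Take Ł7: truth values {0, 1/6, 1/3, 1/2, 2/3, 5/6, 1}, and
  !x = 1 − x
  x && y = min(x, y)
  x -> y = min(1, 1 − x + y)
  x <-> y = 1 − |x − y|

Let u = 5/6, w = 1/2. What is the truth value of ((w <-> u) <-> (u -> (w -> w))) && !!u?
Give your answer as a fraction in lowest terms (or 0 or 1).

2/3

w <-> u = 1/2 <-> 5/6 = 2/3
w -> w = 1/2 -> 1/2 = 1
u -> (w -> w) = 5/6 -> 1 = 1
(w <-> u) <-> (u -> (w -> w)) = 2/3 <-> 1 = 2/3
!u = !5/6 = 1/6
!!u = !1/6 = 5/6
((w <-> u) <-> (u -> (w -> w))) && !!u = 2/3 && 5/6 = 2/3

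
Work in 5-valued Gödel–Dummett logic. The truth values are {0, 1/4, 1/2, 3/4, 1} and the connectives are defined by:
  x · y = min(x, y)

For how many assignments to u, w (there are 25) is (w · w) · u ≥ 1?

1

value 1: 1 assignment (counts)
value 3/4: 3 assignments
value 1/2: 5 assignments
value 1/4: 7 assignments
value 0: 9 assignments
So 1 of the 25 assignments meets the threshold.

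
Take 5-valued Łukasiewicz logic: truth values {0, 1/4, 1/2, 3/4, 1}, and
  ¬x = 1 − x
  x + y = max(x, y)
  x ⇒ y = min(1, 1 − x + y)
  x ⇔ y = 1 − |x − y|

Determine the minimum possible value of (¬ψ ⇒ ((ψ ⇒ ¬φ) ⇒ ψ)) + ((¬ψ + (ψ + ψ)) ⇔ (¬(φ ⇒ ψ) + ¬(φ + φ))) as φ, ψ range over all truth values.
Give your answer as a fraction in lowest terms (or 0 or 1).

Take φ = 1/2, ψ = 0:
¬ψ = ¬0 = 1
¬φ = ¬1/2 = 1/2
ψ ⇒ ¬φ = 0 ⇒ 1/2 = 1
(ψ ⇒ ¬φ) ⇒ ψ = 1 ⇒ 0 = 0
¬ψ ⇒ ((ψ ⇒ ¬φ) ⇒ ψ) = 1 ⇒ 0 = 0
¬ψ = ¬0 = 1
ψ + ψ = 0 + 0 = 0
¬ψ + (ψ + ψ) = 1 + 0 = 1
φ ⇒ ψ = 1/2 ⇒ 0 = 1/2
¬(φ ⇒ ψ) = ¬1/2 = 1/2
φ + φ = 1/2 + 1/2 = 1/2
¬(φ + φ) = ¬1/2 = 1/2
¬(φ ⇒ ψ) + ¬(φ + φ) = 1/2 + 1/2 = 1/2
(¬ψ + (ψ + ψ)) ⇔ (¬(φ ⇒ ψ) + ¬(φ + φ)) = 1 ⇔ 1/2 = 1/2
(¬ψ ⇒ ((ψ ⇒ ¬φ) ⇒ ψ)) + ((¬ψ + (ψ + ψ)) ⇔ (¬(φ ⇒ ψ) + ¬(φ + φ))) = 0 + 1/2 = 1/2
No assignment yields a value below 1/2, so this is the minimum.

1/2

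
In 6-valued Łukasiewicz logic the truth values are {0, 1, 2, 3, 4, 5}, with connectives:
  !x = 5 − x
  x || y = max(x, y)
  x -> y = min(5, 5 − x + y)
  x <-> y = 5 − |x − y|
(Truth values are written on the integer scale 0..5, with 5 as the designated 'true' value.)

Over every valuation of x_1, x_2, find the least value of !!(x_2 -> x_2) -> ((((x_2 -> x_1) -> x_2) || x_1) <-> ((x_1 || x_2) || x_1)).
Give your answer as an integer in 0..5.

Take x_1 = 0, x_2 = 2:
x_2 -> x_2 = 2 -> 2 = 5
!(x_2 -> x_2) = !5 = 0
!!(x_2 -> x_2) = !0 = 5
x_2 -> x_1 = 2 -> 0 = 3
(x_2 -> x_1) -> x_2 = 3 -> 2 = 4
((x_2 -> x_1) -> x_2) || x_1 = 4 || 0 = 4
x_1 || x_2 = 0 || 2 = 2
(x_1 || x_2) || x_1 = 2 || 0 = 2
(((x_2 -> x_1) -> x_2) || x_1) <-> ((x_1 || x_2) || x_1) = 4 <-> 2 = 3
!!(x_2 -> x_2) -> ((((x_2 -> x_1) -> x_2) || x_1) <-> ((x_1 || x_2) || x_1)) = 5 -> 3 = 3
No assignment yields a value below 3, so this is the minimum.

3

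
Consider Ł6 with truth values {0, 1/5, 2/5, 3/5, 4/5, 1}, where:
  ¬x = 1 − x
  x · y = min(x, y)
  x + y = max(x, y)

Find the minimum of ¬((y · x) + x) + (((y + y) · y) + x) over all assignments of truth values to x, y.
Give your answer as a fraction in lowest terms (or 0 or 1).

Take x = 2/5, y = 0:
y · x = 0 · 2/5 = 0
(y · x) + x = 0 + 2/5 = 2/5
¬((y · x) + x) = ¬2/5 = 3/5
y + y = 0 + 0 = 0
(y + y) · y = 0 · 0 = 0
((y + y) · y) + x = 0 + 2/5 = 2/5
¬((y · x) + x) + (((y + y) · y) + x) = 3/5 + 2/5 = 3/5
No assignment yields a value below 3/5, so this is the minimum.

3/5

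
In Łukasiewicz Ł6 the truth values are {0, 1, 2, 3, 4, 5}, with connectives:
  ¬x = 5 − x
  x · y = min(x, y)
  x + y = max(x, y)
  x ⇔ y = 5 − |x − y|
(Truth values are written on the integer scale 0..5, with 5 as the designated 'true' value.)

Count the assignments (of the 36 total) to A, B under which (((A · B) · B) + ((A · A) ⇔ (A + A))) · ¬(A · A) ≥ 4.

value 5: 6 assignments (counts)
value 4: 6 assignments (counts)
value 3: 6 assignments
value 2: 6 assignments
value 1: 6 assignments
value 0: 6 assignments
So 12 of the 36 assignments meet the threshold.

12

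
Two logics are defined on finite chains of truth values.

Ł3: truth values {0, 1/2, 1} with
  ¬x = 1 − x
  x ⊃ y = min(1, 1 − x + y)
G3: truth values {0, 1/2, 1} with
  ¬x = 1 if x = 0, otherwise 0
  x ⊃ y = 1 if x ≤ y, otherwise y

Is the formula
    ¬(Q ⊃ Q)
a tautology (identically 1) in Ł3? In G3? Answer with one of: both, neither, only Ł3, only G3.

In Ł3: at Q = 0 the value is 0 — not a tautology.
In G3: at Q = 0 the value is 0 — not a tautology.

neither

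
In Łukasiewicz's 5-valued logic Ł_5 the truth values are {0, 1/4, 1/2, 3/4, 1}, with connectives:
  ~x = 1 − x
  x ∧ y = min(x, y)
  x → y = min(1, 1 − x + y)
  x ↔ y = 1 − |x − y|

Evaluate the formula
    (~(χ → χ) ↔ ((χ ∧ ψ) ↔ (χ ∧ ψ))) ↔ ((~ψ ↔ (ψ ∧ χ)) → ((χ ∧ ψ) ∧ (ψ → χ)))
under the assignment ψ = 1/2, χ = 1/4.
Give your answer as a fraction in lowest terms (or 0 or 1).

χ → χ = 1/4 → 1/4 = 1
~(χ → χ) = ~1 = 0
χ ∧ ψ = 1/4 ∧ 1/2 = 1/4
χ ∧ ψ = 1/4 ∧ 1/2 = 1/4
(χ ∧ ψ) ↔ (χ ∧ ψ) = 1/4 ↔ 1/4 = 1
~(χ → χ) ↔ ((χ ∧ ψ) ↔ (χ ∧ ψ)) = 0 ↔ 1 = 0
~ψ = ~1/2 = 1/2
ψ ∧ χ = 1/2 ∧ 1/4 = 1/4
~ψ ↔ (ψ ∧ χ) = 1/2 ↔ 1/4 = 3/4
χ ∧ ψ = 1/4 ∧ 1/2 = 1/4
ψ → χ = 1/2 → 1/4 = 3/4
(χ ∧ ψ) ∧ (ψ → χ) = 1/4 ∧ 3/4 = 1/4
(~ψ ↔ (ψ ∧ χ)) → ((χ ∧ ψ) ∧ (ψ → χ)) = 3/4 → 1/4 = 1/2
(~(χ → χ) ↔ ((χ ∧ ψ) ↔ (χ ∧ ψ))) ↔ ((~ψ ↔ (ψ ∧ χ)) → ((χ ∧ ψ) ∧ (ψ → χ))) = 0 ↔ 1/2 = 1/2

1/2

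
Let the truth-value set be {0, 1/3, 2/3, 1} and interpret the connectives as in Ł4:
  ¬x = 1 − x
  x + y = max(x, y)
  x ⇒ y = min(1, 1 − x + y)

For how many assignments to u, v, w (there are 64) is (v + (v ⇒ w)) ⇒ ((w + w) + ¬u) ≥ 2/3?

value 1: 31 assignments (counts)
value 2/3: 21 assignments (counts)
value 1/3: 10 assignments
value 0: 2 assignments
So 52 of the 64 assignments meet the threshold.

52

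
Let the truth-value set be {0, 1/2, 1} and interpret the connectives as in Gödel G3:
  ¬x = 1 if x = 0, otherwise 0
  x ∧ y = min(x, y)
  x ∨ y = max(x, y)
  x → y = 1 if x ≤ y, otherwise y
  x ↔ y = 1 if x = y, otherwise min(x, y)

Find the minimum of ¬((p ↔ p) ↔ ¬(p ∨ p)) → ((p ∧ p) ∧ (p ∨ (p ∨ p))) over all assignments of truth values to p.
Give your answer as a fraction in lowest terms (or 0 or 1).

Take p = 1/2:
p ↔ p = 1/2 ↔ 1/2 = 1
p ∨ p = 1/2 ∨ 1/2 = 1/2
¬(p ∨ p) = ¬1/2 = 0
(p ↔ p) ↔ ¬(p ∨ p) = 1 ↔ 0 = 0
¬((p ↔ p) ↔ ¬(p ∨ p)) = ¬0 = 1
p ∧ p = 1/2 ∧ 1/2 = 1/2
p ∨ p = 1/2 ∨ 1/2 = 1/2
p ∨ (p ∨ p) = 1/2 ∨ 1/2 = 1/2
(p ∧ p) ∧ (p ∨ (p ∨ p)) = 1/2 ∧ 1/2 = 1/2
¬((p ↔ p) ↔ ¬(p ∨ p)) → ((p ∧ p) ∧ (p ∨ (p ∨ p))) = 1 → 1/2 = 1/2
No assignment yields a value below 1/2, so this is the minimum.

1/2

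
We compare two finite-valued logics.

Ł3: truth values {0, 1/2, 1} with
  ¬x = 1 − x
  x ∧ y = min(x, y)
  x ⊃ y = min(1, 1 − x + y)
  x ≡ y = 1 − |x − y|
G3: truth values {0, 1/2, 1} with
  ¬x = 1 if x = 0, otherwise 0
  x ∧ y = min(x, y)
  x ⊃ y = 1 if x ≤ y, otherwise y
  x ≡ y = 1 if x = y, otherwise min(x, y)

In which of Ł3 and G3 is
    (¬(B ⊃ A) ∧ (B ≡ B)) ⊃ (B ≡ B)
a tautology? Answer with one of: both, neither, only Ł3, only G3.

In Ł3: every assignment gives 1 — tautology.
In G3: every assignment gives 1 — tautology.

both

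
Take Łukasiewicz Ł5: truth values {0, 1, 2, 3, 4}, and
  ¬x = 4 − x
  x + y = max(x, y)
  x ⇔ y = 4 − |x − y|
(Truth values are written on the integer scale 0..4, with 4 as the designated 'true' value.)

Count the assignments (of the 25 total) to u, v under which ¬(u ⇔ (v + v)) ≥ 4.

2

value 4: 2 assignments (counts)
value 3: 4 assignments
value 2: 6 assignments
value 1: 8 assignments
value 0: 5 assignments
So 2 of the 25 assignments meet the threshold.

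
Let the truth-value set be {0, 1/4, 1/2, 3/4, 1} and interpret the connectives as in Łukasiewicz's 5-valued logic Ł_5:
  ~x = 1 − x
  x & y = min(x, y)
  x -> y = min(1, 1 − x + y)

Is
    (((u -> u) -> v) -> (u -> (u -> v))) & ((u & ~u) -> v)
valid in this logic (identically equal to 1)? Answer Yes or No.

Counterexample: take u = 1/4, v = 0.
u -> u = 1/4 -> 1/4 = 1
(u -> u) -> v = 1 -> 0 = 0
u -> v = 1/4 -> 0 = 3/4
u -> (u -> v) = 1/4 -> 3/4 = 1
((u -> u) -> v) -> (u -> (u -> v)) = 0 -> 1 = 1
~u = ~1/4 = 3/4
u & ~u = 1/4 & 3/4 = 1/4
(u & ~u) -> v = 1/4 -> 0 = 3/4
(((u -> u) -> v) -> (u -> (u -> v))) & ((u & ~u) -> v) = 1 & 3/4 = 3/4
This gives 3/4 ≠ 1.

No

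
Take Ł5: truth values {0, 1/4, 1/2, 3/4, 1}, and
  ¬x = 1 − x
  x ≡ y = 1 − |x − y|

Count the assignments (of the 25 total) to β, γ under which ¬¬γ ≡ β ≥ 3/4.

13

value 1: 5 assignments (counts)
value 3/4: 8 assignments (counts)
value 1/2: 6 assignments
value 1/4: 4 assignments
value 0: 2 assignments
So 13 of the 25 assignments meet the threshold.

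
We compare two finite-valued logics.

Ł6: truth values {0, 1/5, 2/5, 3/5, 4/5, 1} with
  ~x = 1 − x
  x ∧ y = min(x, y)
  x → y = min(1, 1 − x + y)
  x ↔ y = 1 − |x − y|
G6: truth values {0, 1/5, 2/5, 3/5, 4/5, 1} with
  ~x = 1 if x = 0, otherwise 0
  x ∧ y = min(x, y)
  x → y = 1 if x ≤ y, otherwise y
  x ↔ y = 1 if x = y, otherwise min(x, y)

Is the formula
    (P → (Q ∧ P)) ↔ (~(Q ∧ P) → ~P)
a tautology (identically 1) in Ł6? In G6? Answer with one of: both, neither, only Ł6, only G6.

In Ł6: every assignment gives 1 — tautology.
In G6: at P = 2/5, Q = 1/5 the value is 1/5 — not a tautology.

only Ł6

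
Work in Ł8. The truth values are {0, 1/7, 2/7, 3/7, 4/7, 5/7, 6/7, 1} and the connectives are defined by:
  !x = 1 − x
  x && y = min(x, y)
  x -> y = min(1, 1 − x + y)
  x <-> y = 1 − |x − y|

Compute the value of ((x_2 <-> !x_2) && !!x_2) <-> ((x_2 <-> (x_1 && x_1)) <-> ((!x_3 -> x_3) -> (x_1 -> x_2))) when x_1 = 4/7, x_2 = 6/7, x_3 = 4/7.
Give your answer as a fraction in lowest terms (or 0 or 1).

!x_2 = !6/7 = 1/7
x_2 <-> !x_2 = 6/7 <-> 1/7 = 2/7
!x_2 = !6/7 = 1/7
!!x_2 = !1/7 = 6/7
(x_2 <-> !x_2) && !!x_2 = 2/7 && 6/7 = 2/7
x_1 && x_1 = 4/7 && 4/7 = 4/7
x_2 <-> (x_1 && x_1) = 6/7 <-> 4/7 = 5/7
!x_3 = !4/7 = 3/7
!x_3 -> x_3 = 3/7 -> 4/7 = 1
x_1 -> x_2 = 4/7 -> 6/7 = 1
(!x_3 -> x_3) -> (x_1 -> x_2) = 1 -> 1 = 1
(x_2 <-> (x_1 && x_1)) <-> ((!x_3 -> x_3) -> (x_1 -> x_2)) = 5/7 <-> 1 = 5/7
((x_2 <-> !x_2) && !!x_2) <-> ((x_2 <-> (x_1 && x_1)) <-> ((!x_3 -> x_3) -> (x_1 -> x_2))) = 2/7 <-> 5/7 = 4/7

4/7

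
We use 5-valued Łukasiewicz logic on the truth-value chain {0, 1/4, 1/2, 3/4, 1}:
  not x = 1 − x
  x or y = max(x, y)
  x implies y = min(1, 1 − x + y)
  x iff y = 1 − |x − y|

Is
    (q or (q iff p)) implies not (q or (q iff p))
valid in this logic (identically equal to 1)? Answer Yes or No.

No

Counterexample: take p = 0, q = 0.
q iff p = 0 iff 0 = 1
q or (q iff p) = 0 or 1 = 1
q iff p = 0 iff 0 = 1
q or (q iff p) = 0 or 1 = 1
not (q or (q iff p)) = not 1 = 0
(q or (q iff p)) implies not (q or (q iff p)) = 1 implies 0 = 0
This gives 0 ≠ 1.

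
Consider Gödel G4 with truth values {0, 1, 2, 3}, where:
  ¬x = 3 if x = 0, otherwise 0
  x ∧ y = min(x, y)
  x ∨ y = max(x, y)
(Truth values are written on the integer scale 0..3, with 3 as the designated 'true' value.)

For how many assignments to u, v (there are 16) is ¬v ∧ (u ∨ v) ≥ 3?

1

u = 0, v = 0 ↦ 0  <
u = 0, v = 1 ↦ 0  <
u = 0, v = 2 ↦ 0  <
u = 0, v = 3 ↦ 0  <
u = 1, v = 0 ↦ 1  <
u = 1, v = 1 ↦ 0  <
u = 1, v = 2 ↦ 0  <
u = 1, v = 3 ↦ 0  <
u = 2, v = 0 ↦ 2  <
u = 2, v = 1 ↦ 0  <
u = 2, v = 2 ↦ 0  <
u = 2, v = 3 ↦ 0  <
u = 3, v = 0 ↦ 3  ≥
u = 3, v = 1 ↦ 0  <
u = 3, v = 2 ↦ 0  <
u = 3, v = 3 ↦ 0  <
So 1 of the 16 assignments meets the threshold.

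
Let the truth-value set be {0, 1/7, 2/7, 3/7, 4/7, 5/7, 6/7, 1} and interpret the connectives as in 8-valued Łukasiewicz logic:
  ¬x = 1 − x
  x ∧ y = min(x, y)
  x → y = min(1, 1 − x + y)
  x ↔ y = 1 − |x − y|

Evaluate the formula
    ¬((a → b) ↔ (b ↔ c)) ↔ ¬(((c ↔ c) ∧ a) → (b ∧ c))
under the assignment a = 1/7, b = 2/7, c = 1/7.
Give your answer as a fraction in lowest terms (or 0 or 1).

a → b = 1/7 → 2/7 = 1
b ↔ c = 2/7 ↔ 1/7 = 6/7
(a → b) ↔ (b ↔ c) = 1 ↔ 6/7 = 6/7
¬((a → b) ↔ (b ↔ c)) = ¬6/7 = 1/7
c ↔ c = 1/7 ↔ 1/7 = 1
(c ↔ c) ∧ a = 1 ∧ 1/7 = 1/7
b ∧ c = 2/7 ∧ 1/7 = 1/7
((c ↔ c) ∧ a) → (b ∧ c) = 1/7 → 1/7 = 1
¬(((c ↔ c) ∧ a) → (b ∧ c)) = ¬1 = 0
¬((a → b) ↔ (b ↔ c)) ↔ ¬(((c ↔ c) ∧ a) → (b ∧ c)) = 1/7 ↔ 0 = 6/7

6/7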